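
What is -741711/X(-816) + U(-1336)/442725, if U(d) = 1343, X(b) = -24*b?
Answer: -12161025969/321123200 ≈ -37.870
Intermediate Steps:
-741711/X(-816) + U(-1336)/442725 = -741711/((-24*(-816))) + 1343/442725 = -741711/19584 + 1343*(1/442725) = -741711*1/19584 + 1343/442725 = -247237/6528 + 1343/442725 = -12161025969/321123200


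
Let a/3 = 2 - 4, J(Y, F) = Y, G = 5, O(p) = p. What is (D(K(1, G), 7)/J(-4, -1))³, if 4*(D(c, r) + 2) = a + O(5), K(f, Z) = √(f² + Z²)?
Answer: 729/4096 ≈ 0.17798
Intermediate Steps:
a = -6 (a = 3*(2 - 4) = 3*(-2) = -6)
K(f, Z) = √(Z² + f²)
D(c, r) = -9/4 (D(c, r) = -2 + (-6 + 5)/4 = -2 + (¼)*(-1) = -2 - ¼ = -9/4)
(D(K(1, G), 7)/J(-4, -1))³ = (-9/4/(-4))³ = (-9/4*(-¼))³ = (9/16)³ = 729/4096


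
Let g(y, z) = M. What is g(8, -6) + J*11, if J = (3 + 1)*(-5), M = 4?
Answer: -216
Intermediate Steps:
g(y, z) = 4
J = -20 (J = 4*(-5) = -20)
g(8, -6) + J*11 = 4 - 20*11 = 4 - 220 = -216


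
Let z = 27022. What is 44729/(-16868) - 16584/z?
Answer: -744202975/227903548 ≈ -3.2654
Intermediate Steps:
44729/(-16868) - 16584/z = 44729/(-16868) - 16584/27022 = 44729*(-1/16868) - 16584*1/27022 = -44729/16868 - 8292/13511 = -744202975/227903548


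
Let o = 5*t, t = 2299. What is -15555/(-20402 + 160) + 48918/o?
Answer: 1169002881/232681790 ≈ 5.0240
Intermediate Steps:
o = 11495 (o = 5*2299 = 11495)
-15555/(-20402 + 160) + 48918/o = -15555/(-20402 + 160) + 48918/11495 = -15555/(-20242) + 48918*(1/11495) = -15555*(-1/20242) + 48918/11495 = 15555/20242 + 48918/11495 = 1169002881/232681790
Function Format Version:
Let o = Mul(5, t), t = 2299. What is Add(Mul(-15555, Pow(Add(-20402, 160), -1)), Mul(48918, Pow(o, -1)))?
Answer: Rational(1169002881, 232681790) ≈ 5.0240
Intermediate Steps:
o = 11495 (o = Mul(5, 2299) = 11495)
Add(Mul(-15555, Pow(Add(-20402, 160), -1)), Mul(48918, Pow(o, -1))) = Add(Mul(-15555, Pow(Add(-20402, 160), -1)), Mul(48918, Pow(11495, -1))) = Add(Mul(-15555, Pow(-20242, -1)), Mul(48918, Rational(1, 11495))) = Add(Mul(-15555, Rational(-1, 20242)), Rational(48918, 11495)) = Add(Rational(15555, 20242), Rational(48918, 11495)) = Rational(1169002881, 232681790)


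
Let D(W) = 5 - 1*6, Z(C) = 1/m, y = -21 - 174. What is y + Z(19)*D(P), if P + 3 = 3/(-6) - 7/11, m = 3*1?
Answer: -586/3 ≈ -195.33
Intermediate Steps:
y = -195
m = 3
Z(C) = ⅓ (Z(C) = 1/3 = ⅓)
P = -91/22 (P = -3 + (3/(-6) - 7/11) = -3 + (3*(-⅙) - 7*1/11) = -3 + (-½ - 7/11) = -3 - 25/22 = -91/22 ≈ -4.1364)
D(W) = -1 (D(W) = 5 - 6 = -1)
y + Z(19)*D(P) = -195 + (⅓)*(-1) = -195 - ⅓ = -586/3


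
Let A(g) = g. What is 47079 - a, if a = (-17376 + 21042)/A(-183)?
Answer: 2873041/61 ≈ 47099.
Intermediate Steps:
a = -1222/61 (a = (-17376 + 21042)/(-183) = 3666*(-1/183) = -1222/61 ≈ -20.033)
47079 - a = 47079 - 1*(-1222/61) = 47079 + 1222/61 = 2873041/61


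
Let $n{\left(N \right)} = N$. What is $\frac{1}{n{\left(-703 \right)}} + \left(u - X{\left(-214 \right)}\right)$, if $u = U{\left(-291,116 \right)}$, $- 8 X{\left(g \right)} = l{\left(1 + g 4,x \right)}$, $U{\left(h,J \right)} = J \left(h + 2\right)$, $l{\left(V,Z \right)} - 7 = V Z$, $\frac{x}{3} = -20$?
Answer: $- \frac{152470163}{5624} \approx -27111.0$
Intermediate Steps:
$x = -60$ ($x = 3 \left(-20\right) = -60$)
$l{\left(V,Z \right)} = 7 + V Z$
$U{\left(h,J \right)} = J \left(2 + h\right)$
$X{\left(g \right)} = \frac{53}{8} + 30 g$ ($X{\left(g \right)} = - \frac{7 + \left(1 + g 4\right) \left(-60\right)}{8} = - \frac{7 + \left(1 + 4 g\right) \left(-60\right)}{8} = - \frac{7 - \left(60 + 240 g\right)}{8} = - \frac{-53 - 240 g}{8} = \frac{53}{8} + 30 g$)
$u = -33524$ ($u = 116 \left(2 - 291\right) = 116 \left(-289\right) = -33524$)
$\frac{1}{n{\left(-703 \right)}} + \left(u - X{\left(-214 \right)}\right) = \frac{1}{-703} - \left(\frac{268245}{8} - 6420\right) = - \frac{1}{703} - \frac{216885}{8} = - \frac{152470163}{5624}$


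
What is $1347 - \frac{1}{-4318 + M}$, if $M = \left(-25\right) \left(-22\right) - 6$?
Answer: $\frac{5083579}{3774} \approx 1347.0$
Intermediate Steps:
$M = 544$ ($M = 550 - 6 = 544$)
$1347 - \frac{1}{-4318 + M} = 1347 - \frac{1}{-4318 + 544} = 1347 - \frac{1}{-3774} = 1347 - - \frac{1}{3774} = 1347 + \frac{1}{3774} = \frac{5083579}{3774}$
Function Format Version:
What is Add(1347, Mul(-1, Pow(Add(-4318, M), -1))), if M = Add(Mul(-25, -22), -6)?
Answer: Rational(5083579, 3774) ≈ 1347.0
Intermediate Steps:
M = 544 (M = Add(550, -6) = 544)
Add(1347, Mul(-1, Pow(Add(-4318, M), -1))) = Add(1347, Mul(-1, Pow(Add(-4318, 544), -1))) = Add(1347, Mul(-1, Pow(-3774, -1))) = Add(1347, Mul(-1, Rational(-1, 3774))) = Add(1347, Rational(1, 3774)) = Rational(5083579, 3774)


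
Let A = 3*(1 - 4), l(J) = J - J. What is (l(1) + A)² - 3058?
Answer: -2977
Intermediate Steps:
l(J) = 0
A = -9 (A = 3*(-3) = -9)
(l(1) + A)² - 3058 = (0 - 9)² - 3058 = (-9)² - 3058 = 81 - 3058 = -2977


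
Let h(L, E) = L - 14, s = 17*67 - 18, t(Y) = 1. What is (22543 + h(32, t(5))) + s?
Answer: 23682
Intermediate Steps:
s = 1121 (s = 1139 - 18 = 1121)
h(L, E) = -14 + L
(22543 + h(32, t(5))) + s = (22543 + (-14 + 32)) + 1121 = (22543 + 18) + 1121 = 22561 + 1121 = 23682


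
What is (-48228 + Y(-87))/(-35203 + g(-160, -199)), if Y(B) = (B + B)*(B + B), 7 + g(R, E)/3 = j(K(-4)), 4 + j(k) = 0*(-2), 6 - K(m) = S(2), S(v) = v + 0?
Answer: 4488/8809 ≈ 0.50948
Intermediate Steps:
S(v) = v
K(m) = 4 (K(m) = 6 - 1*2 = 6 - 2 = 4)
j(k) = -4 (j(k) = -4 + 0*(-2) = -4 + 0 = -4)
g(R, E) = -33 (g(R, E) = -21 + 3*(-4) = -21 - 12 = -33)
Y(B) = 4*B² (Y(B) = (2*B)*(2*B) = 4*B²)
(-48228 + Y(-87))/(-35203 + g(-160, -199)) = (-48228 + 4*(-87)²)/(-35203 - 33) = (-48228 + 4*7569)/(-35236) = (-48228 + 30276)*(-1/35236) = -17952*(-1/35236) = 4488/8809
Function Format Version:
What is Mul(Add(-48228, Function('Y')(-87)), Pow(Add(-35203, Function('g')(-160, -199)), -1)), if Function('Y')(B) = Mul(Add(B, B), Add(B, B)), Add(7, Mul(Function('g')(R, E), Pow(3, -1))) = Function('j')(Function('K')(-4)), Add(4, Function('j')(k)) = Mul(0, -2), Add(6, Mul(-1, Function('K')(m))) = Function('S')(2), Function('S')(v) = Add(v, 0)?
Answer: Rational(4488, 8809) ≈ 0.50948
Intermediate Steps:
Function('S')(v) = v
Function('K')(m) = 4 (Function('K')(m) = Add(6, Mul(-1, 2)) = Add(6, -2) = 4)
Function('j')(k) = -4 (Function('j')(k) = Add(-4, Mul(0, -2)) = Add(-4, 0) = -4)
Function('g')(R, E) = -33 (Function('g')(R, E) = Add(-21, Mul(3, -4)) = Add(-21, -12) = -33)
Function('Y')(B) = Mul(4, Pow(B, 2)) (Function('Y')(B) = Mul(Mul(2, B), Mul(2, B)) = Mul(4, Pow(B, 2)))
Mul(Add(-48228, Function('Y')(-87)), Pow(Add(-35203, Function('g')(-160, -199)), -1)) = Mul(Add(-48228, Mul(4, Pow(-87, 2))), Pow(Add(-35203, -33), -1)) = Mul(Add(-48228, Mul(4, 7569)), Pow(-35236, -1)) = Mul(Add(-48228, 30276), Rational(-1, 35236)) = Mul(-17952, Rational(-1, 35236)) = Rational(4488, 8809)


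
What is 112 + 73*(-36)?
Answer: -2516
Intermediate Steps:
112 + 73*(-36) = 112 - 2628 = -2516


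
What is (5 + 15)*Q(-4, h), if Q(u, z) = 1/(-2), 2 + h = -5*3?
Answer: -10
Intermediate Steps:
h = -17 (h = -2 - 5*3 = -2 - 15 = -17)
Q(u, z) = -½
(5 + 15)*Q(-4, h) = (5 + 15)*(-½) = 20*(-½) = -10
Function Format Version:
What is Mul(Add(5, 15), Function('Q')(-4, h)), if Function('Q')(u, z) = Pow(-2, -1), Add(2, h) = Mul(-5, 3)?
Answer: -10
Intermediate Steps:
h = -17 (h = Add(-2, Mul(-5, 3)) = Add(-2, -15) = -17)
Function('Q')(u, z) = Rational(-1, 2)
Mul(Add(5, 15), Function('Q')(-4, h)) = Mul(Add(5, 15), Rational(-1, 2)) = Mul(20, Rational(-1, 2)) = -10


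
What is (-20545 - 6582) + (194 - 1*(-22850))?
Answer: -4083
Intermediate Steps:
(-20545 - 6582) + (194 - 1*(-22850)) = -27127 + (194 + 22850) = -27127 + 23044 = -4083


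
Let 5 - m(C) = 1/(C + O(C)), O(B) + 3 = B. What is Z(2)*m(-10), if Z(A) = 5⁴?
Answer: 72500/23 ≈ 3152.2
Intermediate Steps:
O(B) = -3 + B
Z(A) = 625
m(C) = 5 - 1/(-3 + 2*C) (m(C) = 5 - 1/(C + (-3 + C)) = 5 - 1/(-3 + 2*C))
Z(2)*m(-10) = 625*(2*(-8 + 5*(-10))/(-3 + 2*(-10))) = 625*(2*(-8 - 50)/(-3 - 20)) = 625*(2*(-58)/(-23)) = 625*(2*(-1/23)*(-58)) = 625*(116/23) = 72500/23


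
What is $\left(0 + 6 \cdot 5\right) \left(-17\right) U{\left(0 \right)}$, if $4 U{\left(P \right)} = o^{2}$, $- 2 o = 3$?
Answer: $- \frac{2295}{8} \approx -286.88$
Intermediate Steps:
$o = - \frac{3}{2}$ ($o = \left(- \frac{1}{2}\right) 3 = - \frac{3}{2} \approx -1.5$)
$U{\left(P \right)} = \frac{9}{16}$ ($U{\left(P \right)} = \frac{\left(- \frac{3}{2}\right)^{2}}{4} = \frac{1}{4} \cdot \frac{9}{4} = \frac{9}{16}$)
$\left(0 + 6 \cdot 5\right) \left(-17\right) U{\left(0 \right)} = \left(0 + 6 \cdot 5\right) \left(-17\right) \frac{9}{16} = \left(0 + 30\right) \left(-17\right) \frac{9}{16} = 30 \left(-17\right) \frac{9}{16} = \left(-510\right) \frac{9}{16} = - \frac{2295}{8}$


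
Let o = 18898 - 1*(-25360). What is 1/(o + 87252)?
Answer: 1/131510 ≈ 7.6040e-6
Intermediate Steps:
o = 44258 (o = 18898 + 25360 = 44258)
1/(o + 87252) = 1/(44258 + 87252) = 1/131510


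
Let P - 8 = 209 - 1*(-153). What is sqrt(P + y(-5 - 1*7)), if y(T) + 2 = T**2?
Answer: 16*sqrt(2) ≈ 22.627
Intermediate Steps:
P = 370 (P = 8 + (209 - 1*(-153)) = 8 + (209 + 153) = 8 + 362 = 370)
y(T) = -2 + T**2
sqrt(P + y(-5 - 1*7)) = sqrt(370 + (-2 + (-5 - 1*7)**2)) = sqrt(370 + (-2 + (-5 - 7)**2)) = sqrt(370 + (-2 + (-12)**2)) = sqrt(370 + (-2 + 144)) = sqrt(370 + 142) = sqrt(512) = 16*sqrt(2)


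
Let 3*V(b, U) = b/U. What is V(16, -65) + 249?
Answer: 48539/195 ≈ 248.92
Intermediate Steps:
V(b, U) = b/(3*U) (V(b, U) = (b/U)/3 = b/(3*U))
V(16, -65) + 249 = (1/3)*16/(-65) + 249 = (1/3)*16*(-1/65) + 249 = -16/195 + 249 = 48539/195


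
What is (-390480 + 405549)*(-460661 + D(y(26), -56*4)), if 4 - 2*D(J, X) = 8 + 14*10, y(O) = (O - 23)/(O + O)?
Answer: -6942785577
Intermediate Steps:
y(O) = (-23 + O)/(2*O) (y(O) = (-23 + O)/((2*O)) = (-23 + O)*(1/(2*O)) = (-23 + O)/(2*O))
D(J, X) = -72 (D(J, X) = 2 - (8 + 14*10)/2 = 2 - (8 + 140)/2 = 2 - ½*148 = 2 - 74 = -72)
(-390480 + 405549)*(-460661 + D(y(26), -56*4)) = (-390480 + 405549)*(-460661 - 72) = 15069*(-460733) = -6942785577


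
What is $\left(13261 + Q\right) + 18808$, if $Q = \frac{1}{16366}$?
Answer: $\frac{524841255}{16366} \approx 32069.0$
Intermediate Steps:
$Q = \frac{1}{16366} \approx 6.1102 \cdot 10^{-5}$
$\left(13261 + Q\right) + 18808 = \left(13261 + \frac{1}{16366}\right) + 18808 = \frac{217029527}{16366} + 18808 = \frac{524841255}{16366}$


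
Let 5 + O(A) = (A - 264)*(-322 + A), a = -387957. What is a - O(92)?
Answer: -427512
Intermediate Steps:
O(A) = -5 + (-322 + A)*(-264 + A) (O(A) = -5 + (A - 264)*(-322 + A) = -5 + (-264 + A)*(-322 + A) = -5 + (-322 + A)*(-264 + A))
a - O(92) = -387957 - (85003 + 92² - 586*92) = -387957 - (85003 + 8464 - 53912) = -387957 - 1*39555 = -387957 - 39555 = -427512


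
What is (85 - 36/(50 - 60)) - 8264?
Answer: -40877/5 ≈ -8175.4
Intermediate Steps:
(85 - 36/(50 - 60)) - 8264 = (85 - 36/(-10)) - 8264 = (85 - 1/10*(-36)) - 8264 = (85 + 18/5) - 8264 = 443/5 - 8264 = -40877/5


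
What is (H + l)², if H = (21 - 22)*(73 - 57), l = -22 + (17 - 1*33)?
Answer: 2916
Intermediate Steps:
l = -38 (l = -22 + (17 - 33) = -22 - 16 = -38)
H = -16 (H = -1*16 = -16)
(H + l)² = (-16 - 38)² = (-54)² = 2916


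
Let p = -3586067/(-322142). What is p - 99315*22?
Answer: -703854133993/322142 ≈ -2.1849e+6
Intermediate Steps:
p = 3586067/322142 (p = -3586067*(-1/322142) = 3586067/322142 ≈ 11.132)
p - 99315*22 = 3586067/322142 - 99315*22 = 3586067/322142 - 1*2184930 = 3586067/322142 - 2184930 = -703854133993/322142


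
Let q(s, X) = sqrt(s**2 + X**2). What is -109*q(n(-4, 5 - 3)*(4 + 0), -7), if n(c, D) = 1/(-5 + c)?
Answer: -109*sqrt(3985)/9 ≈ -764.54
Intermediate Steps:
q(s, X) = sqrt(X**2 + s**2)
-109*q(n(-4, 5 - 3)*(4 + 0), -7) = -109*sqrt((-7)**2 + ((4 + 0)/(-5 - 4))**2) = -109*sqrt(49 + (4/(-9))**2) = -109*sqrt(49 + (-1/9*4)**2) = -109*sqrt(49 + (-4/9)**2) = -109*sqrt(49 + 16/81) = -109*sqrt(3985)/9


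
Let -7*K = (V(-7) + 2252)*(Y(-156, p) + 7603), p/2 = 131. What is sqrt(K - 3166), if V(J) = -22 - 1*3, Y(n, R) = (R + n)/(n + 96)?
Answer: I*sqrt(106785684390)/210 ≈ 1556.1*I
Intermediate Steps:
p = 262 (p = 2*131 = 262)
Y(n, R) = (R + n)/(96 + n)
V(J) = -25 (V(J) = -22 - 3 = -25)
K = -507838399/210 (K = -(-25 + 2252)*((262 - 156)/(96 - 156) + 7603)/7 = -2227*(106/(-60) + 7603)/7 = -2227*(-1/60*106 + 7603)/7 = -2227*(-53/30 + 7603)/7 = -2227*228037/(7*30) = -1/7*507838399/30 = -507838399/210 ≈ -2.4183e+6)
sqrt(K - 3166) = sqrt(-507838399/210 - 3166) = sqrt(-508503259/210) = I*sqrt(106785684390)/210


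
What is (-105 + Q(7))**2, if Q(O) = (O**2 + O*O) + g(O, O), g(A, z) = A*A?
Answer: 1764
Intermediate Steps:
g(A, z) = A**2
Q(O) = 3*O**2 (Q(O) = (O**2 + O*O) + O**2 = (O**2 + O**2) + O**2 = 2*O**2 + O**2 = 3*O**2)
(-105 + Q(7))**2 = (-105 + 3*7**2)**2 = (-105 + 3*49)**2 = (-105 + 147)**2 = 42**2 = 1764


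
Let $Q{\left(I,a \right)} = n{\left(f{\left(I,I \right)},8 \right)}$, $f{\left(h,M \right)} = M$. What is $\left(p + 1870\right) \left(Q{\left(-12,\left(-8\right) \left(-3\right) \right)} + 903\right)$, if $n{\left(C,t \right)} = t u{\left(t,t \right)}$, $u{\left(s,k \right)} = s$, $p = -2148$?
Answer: $-268826$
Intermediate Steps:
$n{\left(C,t \right)} = t^{2}$ ($n{\left(C,t \right)} = t t = t^{2}$)
$Q{\left(I,a \right)} = 64$ ($Q{\left(I,a \right)} = 8^{2} = 64$)
$\left(p + 1870\right) \left(Q{\left(-12,\left(-8\right) \left(-3\right) \right)} + 903\right) = \left(-2148 + 1870\right) \left(64 + 903\right) = \left(-278\right) 967 = -268826$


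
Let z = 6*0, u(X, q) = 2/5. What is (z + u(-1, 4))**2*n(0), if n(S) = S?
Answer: 0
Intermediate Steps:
u(X, q) = 2/5 (u(X, q) = 2*(1/5) = 2/5)
z = 0
(z + u(-1, 4))**2*n(0) = (0 + 2/5)**2*0 = (2/5)**2*0 = (4/25)*0 = 0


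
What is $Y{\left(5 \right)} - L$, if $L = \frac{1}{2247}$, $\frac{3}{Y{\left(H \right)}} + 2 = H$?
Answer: $\frac{2246}{2247} \approx 0.99955$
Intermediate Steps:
$Y{\left(H \right)} = \frac{3}{-2 + H}$
$L = \frac{1}{2247} \approx 0.00044504$
$Y{\left(5 \right)} - L = \frac{3}{-2 + 5} - \frac{1}{2247} = \frac{3}{3} - \frac{1}{2247} = 3 \cdot \frac{1}{3} - \frac{1}{2247} = 1 - \frac{1}{2247} = \frac{2246}{2247}$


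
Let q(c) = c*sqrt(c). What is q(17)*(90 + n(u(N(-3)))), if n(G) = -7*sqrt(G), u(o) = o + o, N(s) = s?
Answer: 1530*sqrt(17) - 119*I*sqrt(102) ≈ 6308.4 - 1201.8*I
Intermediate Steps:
q(c) = c**(3/2)
u(o) = 2*o
q(17)*(90 + n(u(N(-3)))) = 17**(3/2)*(90 - 7*I*sqrt(6)) = (17*sqrt(17))*(90 - 7*I*sqrt(6)) = 17*sqrt(17)*(90 - 7*I*sqrt(6))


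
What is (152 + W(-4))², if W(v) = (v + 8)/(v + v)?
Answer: 91809/4 ≈ 22952.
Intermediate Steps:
W(v) = (8 + v)/(2*v) (W(v) = (8 + v)/((2*v)) = (8 + v)*(1/(2*v)) = (8 + v)/(2*v))
(152 + W(-4))² = (152 + (½)*(8 - 4)/(-4))² = (152 + (½)*(-¼)*4)² = (152 - ½)² = (303/2)² = 91809/4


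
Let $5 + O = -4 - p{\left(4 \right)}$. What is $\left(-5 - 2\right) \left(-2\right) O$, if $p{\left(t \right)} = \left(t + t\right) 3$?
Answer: $-462$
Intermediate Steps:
$p{\left(t \right)} = 6 t$ ($p{\left(t \right)} = 2 t 3 = 6 t$)
$O = -33$ ($O = -5 - \left(4 + 6 \cdot 4\right) = -5 - 28 = -33$)
$\left(-5 - 2\right) \left(-2\right) O = \left(-5 - 2\right) \left(-2\right) \left(-33\right) = \left(-7\right) \left(-2\right) \left(-33\right) = 14 \left(-33\right) = -462$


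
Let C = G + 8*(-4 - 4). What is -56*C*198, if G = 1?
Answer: 698544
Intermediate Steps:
C = -63 (C = 1 + 8*(-4 - 4) = 1 + 8*(-8) = 1 - 64 = -63)
-56*C*198 = -56*(-63)*198 = 3528*198 = 698544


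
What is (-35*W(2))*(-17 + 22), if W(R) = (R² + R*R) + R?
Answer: -1750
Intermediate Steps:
W(R) = R + 2*R² (W(R) = (R² + R²) + R = 2*R² + R = R + 2*R²)
(-35*W(2))*(-17 + 22) = (-70*(1 + 2*2))*(-17 + 22) = -70*(1 + 4)*5 = -70*5*5 = -35*10*5 = -350*5 = -1750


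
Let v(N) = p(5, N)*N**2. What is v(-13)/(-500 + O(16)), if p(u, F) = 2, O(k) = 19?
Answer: -26/37 ≈ -0.70270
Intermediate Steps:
v(N) = 2*N**2
v(-13)/(-500 + O(16)) = (2*(-13)**2)/(-500 + 19) = (2*169)/(-481) = -1/481*338 = -26/37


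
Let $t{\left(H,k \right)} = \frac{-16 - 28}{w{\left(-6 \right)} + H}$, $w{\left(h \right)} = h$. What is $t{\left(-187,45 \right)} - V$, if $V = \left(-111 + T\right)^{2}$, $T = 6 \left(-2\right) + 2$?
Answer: $- \frac{2825669}{193} \approx -14641.0$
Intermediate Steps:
$T = -10$ ($T = -12 + 2 = -10$)
$t{\left(H,k \right)} = - \frac{44}{-6 + H}$ ($t{\left(H,k \right)} = \frac{-16 - 28}{-6 + H} = - \frac{44}{-6 + H}$)
$V = 14641$ ($V = \left(-111 - 10\right)^{2} = \left(-121\right)^{2} = 14641$)
$t{\left(-187,45 \right)} - V = - \frac{44}{-6 - 187} - 14641 = - \frac{44}{-193} - 14641 = \left(-44\right) \left(- \frac{1}{193}\right) - 14641 = \frac{44}{193} - 14641 = - \frac{2825669}{193}$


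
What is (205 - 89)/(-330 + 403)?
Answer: 116/73 ≈ 1.5890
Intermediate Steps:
(205 - 89)/(-330 + 403) = 116/73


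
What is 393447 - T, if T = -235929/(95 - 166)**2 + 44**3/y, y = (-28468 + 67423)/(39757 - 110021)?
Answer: 107443468874096/196372155 ≈ 5.4714e+5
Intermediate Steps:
y = -38955/70264 (y = 38955/(-70264) = 38955*(-1/70264) = -38955/70264 ≈ -0.55441)
T = -30181433605811/196372155 (T = -235929/(95 - 166)**2 + 44**3/(-38955/70264) = -235929/((-71)**2) + 85184*(-70264/38955) = -235929/5041 - 5985368576/38955 = -30181433605811/196372155 ≈ -1.5370e+5)
393447 - T = 393447 - 1*(-30181433605811/196372155) = 393447 + 30181433605811/196372155 = 107443468874096/196372155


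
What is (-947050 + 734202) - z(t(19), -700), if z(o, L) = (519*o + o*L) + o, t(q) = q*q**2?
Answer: 1021772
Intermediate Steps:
t(q) = q**3
z(o, L) = 520*o + L*o (z(o, L) = (519*o + L*o) + o = 520*o + L*o)
(-947050 + 734202) - z(t(19), -700) = (-947050 + 734202) - 19**3*(520 - 700) = -212848 - 6859*(-180) = -212848 - 1*(-1234620) = -212848 + 1234620 = 1021772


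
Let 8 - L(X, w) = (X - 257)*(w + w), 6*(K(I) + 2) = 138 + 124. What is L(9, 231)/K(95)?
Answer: 343752/125 ≈ 2750.0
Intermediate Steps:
K(I) = 125/3 (K(I) = -2 + (138 + 124)/6 = -2 + (⅙)*262 = -2 + 131/3 = 125/3)
L(X, w) = 8 - 2*w*(-257 + X) (L(X, w) = 8 - (X - 257)*(w + w) = 8 - (-257 + X)*2*w = 8 - 2*w*(-257 + X))
L(9, 231)/K(95) = (8 + 514*231 - 2*9*231)/(125/3) = (8 + 118734 - 4158)*(3/125) = 114584*(3/125) = 343752/125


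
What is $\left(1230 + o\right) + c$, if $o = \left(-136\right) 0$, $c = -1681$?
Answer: $-451$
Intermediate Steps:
$o = 0$
$\left(1230 + o\right) + c = \left(1230 + 0\right) - 1681 = 1230 - 1681 = -451$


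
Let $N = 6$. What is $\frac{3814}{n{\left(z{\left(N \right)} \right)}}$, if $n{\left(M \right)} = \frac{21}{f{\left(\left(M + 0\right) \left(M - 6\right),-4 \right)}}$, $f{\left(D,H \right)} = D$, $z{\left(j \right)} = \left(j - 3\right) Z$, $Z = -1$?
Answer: $\frac{34326}{7} \approx 4903.7$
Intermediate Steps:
$z{\left(j \right)} = 3 - j$ ($z{\left(j \right)} = \left(j - 3\right) \left(-1\right) = \left(-3 + j\right) \left(-1\right) = 3 - j$)
$n{\left(M \right)} = \frac{21}{M \left(-6 + M\right)}$ ($n{\left(M \right)} = \frac{21}{\left(M + 0\right) \left(M - 6\right)} = \frac{21}{M \left(-6 + M\right)}$)
$\frac{3814}{n{\left(z{\left(N \right)} \right)}} = \frac{3814}{21 \frac{1}{3 - 6} \frac{1}{-6 + \left(3 - 6\right)}} = \frac{3814}{21 \frac{1}{-3} \frac{1}{-6 - 3}} = \frac{3814}{21 \left(- \frac{1}{3}\right) \frac{1}{-9}} = \frac{3814}{21 \left(- \frac{1}{3}\right) \left(- \frac{1}{9}\right)} = \frac{3814}{\frac{7}{9}} = 3814 \cdot \frac{9}{7} = \frac{34326}{7}$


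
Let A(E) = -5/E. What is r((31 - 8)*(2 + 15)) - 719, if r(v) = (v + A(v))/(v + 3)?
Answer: -55305975/77027 ≈ -718.01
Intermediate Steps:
r(v) = (v - 5/v)/(3 + v) (r(v) = (v - 5/v)/(v + 3) = (v - 5/v)/(3 + v))
r((31 - 8)*(2 + 15)) - 719 = (-5 + ((31 - 8)*(2 + 15))**2)/((((31 - 8)*(2 + 15)))*(3 + (31 - 8)*(2 + 15))) - 719 = (-5 + (23*17)**2)/(((23*17))*(3 + 23*17)) - 719 = (-5 + 391**2)/(391*(3 + 391)) - 719 = (1/391)*(-5 + 152881)/394 - 719 = (1/391)*(1/394)*152876 - 719 = 76438/77027 - 719 = -55305975/77027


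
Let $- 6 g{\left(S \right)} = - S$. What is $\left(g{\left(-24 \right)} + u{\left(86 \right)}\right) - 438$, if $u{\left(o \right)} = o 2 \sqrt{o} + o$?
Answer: $-356 + 172 \sqrt{86} \approx 1239.1$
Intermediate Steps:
$g{\left(S \right)} = \frac{S}{6}$ ($g{\left(S \right)} = - \frac{\left(-1\right) S}{6} = \frac{S}{6}$)
$u{\left(o \right)} = o + 2 o^{\frac{3}{2}}$ ($u{\left(o \right)} = 2 o^{\frac{3}{2}} + o = o + 2 o^{\frac{3}{2}}$)
$\left(g{\left(-24 \right)} + u{\left(86 \right)}\right) - 438 = \left(\frac{1}{6} \left(-24\right) + \left(86 + 2 \cdot 86^{\frac{3}{2}}\right)\right) - 438 = \left(-4 + \left(86 + 2 \cdot 86 \sqrt{86}\right)\right) - 438 = \left(-4 + \left(86 + 172 \sqrt{86}\right)\right) - 438 = \left(82 + 172 \sqrt{86}\right) - 438 = -356 + 172 \sqrt{86}$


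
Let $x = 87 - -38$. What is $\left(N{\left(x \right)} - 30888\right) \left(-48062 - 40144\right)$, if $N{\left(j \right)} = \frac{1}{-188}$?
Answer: $\frac{256103695335}{94} \approx 2.7245 \cdot 10^{9}$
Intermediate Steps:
$x = 125$ ($x = 87 + 38 = 125$)
$N{\left(j \right)} = - \frac{1}{188}$
$\left(N{\left(x \right)} - 30888\right) \left(-48062 - 40144\right) = \left(- \frac{1}{188} - 30888\right) \left(-48062 - 40144\right) = \left(- \frac{5806945}{188}\right) \left(-88206\right) = \frac{256103695335}{94}$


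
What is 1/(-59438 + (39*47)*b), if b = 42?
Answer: 1/17548 ≈ 5.6987e-5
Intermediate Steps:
1/(-59438 + (39*47)*b) = 1/(-59438 + (39*47)*42) = 1/(-59438 + 1833*42) = 1/(-59438 + 76986) = 1/17548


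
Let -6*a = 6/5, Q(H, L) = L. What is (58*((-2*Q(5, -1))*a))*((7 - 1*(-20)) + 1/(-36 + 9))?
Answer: -84448/135 ≈ -625.54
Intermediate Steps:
a = -⅕ (a = -1/5 = -⅙*6/5 = -⅕ ≈ -0.20000)
(58*((-2*Q(5, -1))*a))*((7 - 1*(-20)) + 1/(-36 + 9)) = (58*(-2*(-1)*(-⅕)))*((7 - 1*(-20)) + 1/(-36 + 9)) = (58*(2*(-⅕)))*((7 + 20) + 1/(-27)) = (58*(-⅖))*(27 - 1/27) = -116/5*728/27 = -84448/135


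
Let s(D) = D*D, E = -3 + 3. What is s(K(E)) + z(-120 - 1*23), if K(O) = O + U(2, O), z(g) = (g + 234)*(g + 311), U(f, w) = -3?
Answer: 15297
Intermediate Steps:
E = 0
z(g) = (234 + g)*(311 + g)
K(O) = -3 + O (K(O) = O - 3 = -3 + O)
s(D) = D**2
s(K(E)) + z(-120 - 1*23) = (-3 + 0)**2 + (72774 + (-120 - 1*23)**2 + 545*(-120 - 1*23)) = (-3)**2 + (72774 + (-120 - 23)**2 + 545*(-120 - 23)) = 9 + (72774 + (-143)**2 + 545*(-143)) = 9 + (72774 + 20449 - 77935) = 9 + 15288 = 15297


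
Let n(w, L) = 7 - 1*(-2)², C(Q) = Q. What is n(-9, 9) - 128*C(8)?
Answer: -1021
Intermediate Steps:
n(w, L) = 3 (n(w, L) = 7 - 1*4 = 7 - 4 = 3)
n(-9, 9) - 128*C(8) = 3 - 128*8 = 3 - 1024 = -1021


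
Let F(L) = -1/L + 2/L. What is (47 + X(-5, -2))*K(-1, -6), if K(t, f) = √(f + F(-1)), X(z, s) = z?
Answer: 42*I*√7 ≈ 111.12*I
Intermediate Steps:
F(L) = 1/L
K(t, f) = √(-1 + f) (K(t, f) = √(f + 1/(-1)) = √(f - 1) = √(-1 + f))
(47 + X(-5, -2))*K(-1, -6) = (47 - 5)*√(-1 - 6) = 42*√(-7) = 42*(I*√7) = 42*I*√7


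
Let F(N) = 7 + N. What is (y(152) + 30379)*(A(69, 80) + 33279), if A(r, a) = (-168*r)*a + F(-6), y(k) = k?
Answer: -27297156480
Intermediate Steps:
A(r, a) = 1 - 168*a*r (A(r, a) = (-168*r)*a + (7 - 6) = -168*a*r + 1 = 1 - 168*a*r)
(y(152) + 30379)*(A(69, 80) + 33279) = (152 + 30379)*((1 - 168*80*69) + 33279) = 30531*((1 - 927360) + 33279) = 30531*(-927359 + 33279) = 30531*(-894080) = -27297156480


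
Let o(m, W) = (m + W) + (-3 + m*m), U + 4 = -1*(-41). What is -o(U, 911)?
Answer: -2314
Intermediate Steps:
U = 37 (U = -4 - 1*(-41) = -4 + 41 = 37)
o(m, W) = -3 + W + m + m**2 (o(m, W) = (W + m) + (-3 + m**2) = -3 + W + m + m**2)
-o(U, 911) = -(-3 + 911 + 37 + 37**2) = -(-3 + 911 + 37 + 1369) = -1*2314 = -2314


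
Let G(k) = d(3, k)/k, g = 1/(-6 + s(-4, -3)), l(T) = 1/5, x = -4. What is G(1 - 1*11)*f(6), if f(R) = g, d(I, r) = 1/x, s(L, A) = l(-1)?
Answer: -1/232 ≈ -0.0043103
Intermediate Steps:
l(T) = ⅕
s(L, A) = ⅕
d(I, r) = -¼ (d(I, r) = 1/(-4) = -¼)
g = -5/29 (g = 1/(-6 + ⅕) = 1/(-29/5) = -5/29 ≈ -0.17241)
f(R) = -5/29
G(k) = -1/(4*k)
G(1 - 1*11)*f(6) = -1/(4*(1 - 1*11))*(-5/29) = -1/(4*(1 - 11))*(-5/29) = -¼/(-10)*(-5/29) = -¼*(-⅒)*(-5/29) = (1/40)*(-5/29) = -1/232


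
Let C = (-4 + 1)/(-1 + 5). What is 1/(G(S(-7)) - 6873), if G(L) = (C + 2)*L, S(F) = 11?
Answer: -4/27437 ≈ -0.00014579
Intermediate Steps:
C = -¾ (C = -3/4 = -3*¼ = -¾ ≈ -0.75000)
G(L) = 5*L/4 (G(L) = (-¾ + 2)*L = 5*L/4)
1/(G(S(-7)) - 6873) = 1/((5/4)*11 - 6873) = 1/(55/4 - 6873) = 1/(-27437/4) = -4/27437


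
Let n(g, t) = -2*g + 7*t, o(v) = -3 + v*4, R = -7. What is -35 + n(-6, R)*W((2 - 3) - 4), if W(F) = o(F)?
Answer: 816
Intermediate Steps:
o(v) = -3 + 4*v
W(F) = -3 + 4*F
-35 + n(-6, R)*W((2 - 3) - 4) = -35 + (-2*(-6) + 7*(-7))*(-3 + 4*((2 - 3) - 4)) = -35 + (12 - 49)*(-3 + 4*(-1 - 4)) = -35 - 37*(-3 + 4*(-5)) = -35 - 37*(-3 - 20) = -35 - 37*(-23) = -35 + 851 = 816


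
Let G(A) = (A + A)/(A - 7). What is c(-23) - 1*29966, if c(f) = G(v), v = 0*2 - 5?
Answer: -179791/6 ≈ -29965.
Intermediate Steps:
v = -5 (v = 0 - 5 = -5)
G(A) = 2*A/(-7 + A) (G(A) = (2*A)/(-7 + A) = 2*A/(-7 + A))
c(f) = 5/6 (c(f) = 2*(-5)/(-7 - 5) = 2*(-5)/(-12) = 2*(-5)*(-1/12) = 5/6)
c(-23) - 1*29966 = 5/6 - 1*29966 = 5/6 - 29966 = -179791/6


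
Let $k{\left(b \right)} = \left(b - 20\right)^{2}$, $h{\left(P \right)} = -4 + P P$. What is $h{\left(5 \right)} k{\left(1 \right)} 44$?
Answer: $333564$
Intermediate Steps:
$h{\left(P \right)} = -4 + P^{2}$
$k{\left(b \right)} = \left(-20 + b\right)^{2}$ ($k{\left(b \right)} = \left(b - 20\right)^{2} = \left(-20 + b\right)^{2}$)
$h{\left(5 \right)} k{\left(1 \right)} 44 = \left(-4 + 5^{2}\right) \left(-20 + 1\right)^{2} \cdot 44 = \left(-4 + 25\right) \left(-19\right)^{2} \cdot 44 = 21 \cdot 361 \cdot 44 = 7581 \cdot 44 = 333564$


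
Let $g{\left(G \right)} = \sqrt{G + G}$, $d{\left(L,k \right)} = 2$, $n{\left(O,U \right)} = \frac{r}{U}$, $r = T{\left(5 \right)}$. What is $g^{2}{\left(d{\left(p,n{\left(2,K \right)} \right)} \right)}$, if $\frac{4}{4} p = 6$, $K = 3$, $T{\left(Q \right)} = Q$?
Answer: $4$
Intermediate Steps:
$r = 5$
$p = 6$
$n{\left(O,U \right)} = \frac{5}{U}$
$g{\left(G \right)} = \sqrt{2} \sqrt{G}$ ($g{\left(G \right)} = \sqrt{2 G} = \sqrt{2} \sqrt{G}$)
$g^{2}{\left(d{\left(p,n{\left(2,K \right)} \right)} \right)} = \left(\sqrt{2} \sqrt{2}\right)^{2} = 2^{2} = 4$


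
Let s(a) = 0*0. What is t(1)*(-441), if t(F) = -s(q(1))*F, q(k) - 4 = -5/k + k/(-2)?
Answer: 0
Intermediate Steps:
q(k) = 4 - 5/k - k/2 (q(k) = 4 + (-5/k + k/(-2)) = 4 + (-5/k + k*(-1/2)) = 4 + (-5/k - k/2) = 4 - 5/k - k/2)
s(a) = 0
t(F) = 0 (t(F) = -0*F = -1*0 = 0)
t(1)*(-441) = 0*(-441) = 0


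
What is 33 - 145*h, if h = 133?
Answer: -19252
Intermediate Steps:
33 - 145*h = 33 - 145*133 = 33 - 19285 = -19252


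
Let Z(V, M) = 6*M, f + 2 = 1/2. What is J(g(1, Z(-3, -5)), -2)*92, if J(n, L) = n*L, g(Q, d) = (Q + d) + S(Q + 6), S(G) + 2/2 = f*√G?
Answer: 5520 + 276*√7 ≈ 6250.2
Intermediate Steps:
f = -3/2 (f = -2 + 1/2 = -2 + 1*(½) = -2 + ½ = -3/2 ≈ -1.5000)
S(G) = -1 - 3*√G/2
g(Q, d) = -1 + Q + d - 3*√(6 + Q)/2 (g(Q, d) = (Q + d) + (-1 - 3*√(Q + 6)/2) = (Q + d) + (-1 - 3*√(6 + Q)/2) = -1 + Q + d - 3*√(6 + Q)/2)
J(n, L) = L*n
J(g(1, Z(-3, -5)), -2)*92 = -2*(-1 + 1 + 6*(-5) - 3*√(6 + 1)/2)*92 = -2*(-1 + 1 - 30 - 3*√7/2)*92 = -2*(-30 - 3*√7/2)*92 = (60 + 3*√7)*92 = 5520 + 276*√7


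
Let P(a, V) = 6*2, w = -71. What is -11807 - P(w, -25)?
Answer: -11819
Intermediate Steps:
P(a, V) = 12
-11807 - P(w, -25) = -11807 - 1*12 = -11807 - 12 = -11819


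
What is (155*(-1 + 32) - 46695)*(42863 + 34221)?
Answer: -3229048760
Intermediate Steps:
(155*(-1 + 32) - 46695)*(42863 + 34221) = (155*31 - 46695)*77084 = (4805 - 46695)*77084 = -41890*77084 = -3229048760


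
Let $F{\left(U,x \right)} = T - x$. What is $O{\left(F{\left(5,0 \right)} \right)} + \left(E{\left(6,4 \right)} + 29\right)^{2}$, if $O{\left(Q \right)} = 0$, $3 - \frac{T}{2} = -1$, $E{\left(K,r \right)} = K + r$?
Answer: $1521$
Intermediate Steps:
$T = 8$ ($T = 6 - -2 = 6 + 2 = 8$)
$F{\left(U,x \right)} = 8 - x$
$O{\left(F{\left(5,0 \right)} \right)} + \left(E{\left(6,4 \right)} + 29\right)^{2} = 0 + \left(\left(6 + 4\right) + 29\right)^{2} = 0 + \left(10 + 29\right)^{2} = 0 + 39^{2} = 0 + 1521 = 1521$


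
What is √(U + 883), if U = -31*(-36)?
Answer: √1999 ≈ 44.710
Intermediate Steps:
U = 1116
√(U + 883) = √(1116 + 883) = √1999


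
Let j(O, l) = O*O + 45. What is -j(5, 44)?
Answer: -70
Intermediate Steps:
j(O, l) = 45 + O² (j(O, l) = O² + 45 = 45 + O²)
-j(5, 44) = -(45 + 5²) = -(45 + 25) = -1*70 = -70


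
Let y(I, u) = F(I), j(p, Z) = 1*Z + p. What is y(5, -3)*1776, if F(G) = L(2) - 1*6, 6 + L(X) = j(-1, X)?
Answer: -19536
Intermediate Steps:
j(p, Z) = Z + p
L(X) = -7 + X (L(X) = -6 + (X - 1) = -6 + (-1 + X) = -7 + X)
F(G) = -11 (F(G) = (-7 + 2) - 1*6 = -5 - 6 = -11)
y(I, u) = -11
y(5, -3)*1776 = -11*1776 = -19536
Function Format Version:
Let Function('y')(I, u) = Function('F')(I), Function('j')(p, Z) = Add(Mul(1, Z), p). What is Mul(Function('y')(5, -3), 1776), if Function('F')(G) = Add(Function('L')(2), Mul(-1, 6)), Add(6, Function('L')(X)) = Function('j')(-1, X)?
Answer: -19536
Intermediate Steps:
Function('j')(p, Z) = Add(Z, p)
Function('L')(X) = Add(-7, X) (Function('L')(X) = Add(-6, Add(X, -1)) = Add(-6, Add(-1, X)) = Add(-7, X))
Function('F')(G) = -11 (Function('F')(G) = Add(Add(-7, 2), Mul(-1, 6)) = Add(-5, -6) = -11)
Function('y')(I, u) = -11
Mul(Function('y')(5, -3), 1776) = Mul(-11, 1776) = -19536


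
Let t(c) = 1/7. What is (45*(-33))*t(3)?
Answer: -1485/7 ≈ -212.14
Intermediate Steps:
t(c) = ⅐
(45*(-33))*t(3) = (45*(-33))*(⅐) = -1485*⅐ = -1485/7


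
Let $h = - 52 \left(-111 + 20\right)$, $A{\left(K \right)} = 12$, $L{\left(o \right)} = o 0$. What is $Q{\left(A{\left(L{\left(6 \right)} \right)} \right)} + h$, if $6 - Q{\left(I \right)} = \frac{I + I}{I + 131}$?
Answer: $\frac{677510}{143} \approx 4737.8$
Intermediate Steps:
$L{\left(o \right)} = 0$
$Q{\left(I \right)} = 6 - \frac{2 I}{131 + I}$ ($Q{\left(I \right)} = 6 - \frac{I + I}{I + 131} = 6 - \frac{2 I}{131 + I}$)
$h = 4732$ ($h = \left(-52\right) \left(-91\right) = 4732$)
$Q{\left(A{\left(L{\left(6 \right)} \right)} \right)} + h = \frac{2 \left(393 + 2 \cdot 12\right)}{131 + 12} + 4732 = \frac{2 \left(393 + 24\right)}{143} + 4732 = 2 \cdot \frac{1}{143} \cdot 417 + 4732 = \frac{834}{143} + 4732 = \frac{677510}{143}$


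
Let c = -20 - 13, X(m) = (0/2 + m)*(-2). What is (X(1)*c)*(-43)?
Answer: -2838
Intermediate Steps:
X(m) = -2*m (X(m) = (0*(½) + m)*(-2) = (0 + m)*(-2) = m*(-2) = -2*m)
c = -33
(X(1)*c)*(-43) = (-2*1*(-33))*(-43) = -2*(-33)*(-43) = 66*(-43) = -2838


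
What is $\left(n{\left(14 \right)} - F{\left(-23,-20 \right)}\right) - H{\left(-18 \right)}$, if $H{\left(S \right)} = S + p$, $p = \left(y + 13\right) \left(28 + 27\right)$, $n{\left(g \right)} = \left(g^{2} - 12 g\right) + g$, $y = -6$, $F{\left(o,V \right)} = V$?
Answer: $-305$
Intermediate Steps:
$n{\left(g \right)} = g^{2} - 11 g$
$p = 385$ ($p = \left(-6 + 13\right) \left(28 + 27\right) = 7 \cdot 55 = 385$)
$H{\left(S \right)} = 385 + S$ ($H{\left(S \right)} = S + 385 = 385 + S$)
$\left(n{\left(14 \right)} - F{\left(-23,-20 \right)}\right) - H{\left(-18 \right)} = \left(14 \left(-11 + 14\right) - -20\right) - \left(385 - 18\right) = \left(14 \cdot 3 + 20\right) - 367 = \left(42 + 20\right) - 367 = 62 - 367 = -305$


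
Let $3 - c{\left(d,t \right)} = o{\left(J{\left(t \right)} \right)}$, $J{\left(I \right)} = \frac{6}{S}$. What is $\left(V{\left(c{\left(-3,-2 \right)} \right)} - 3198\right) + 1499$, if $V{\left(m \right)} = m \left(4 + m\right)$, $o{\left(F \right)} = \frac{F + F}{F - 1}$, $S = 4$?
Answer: $-1702$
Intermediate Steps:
$J{\left(I \right)} = \frac{3}{2}$ ($J{\left(I \right)} = \frac{6}{4} = 6 \cdot \frac{1}{4} = \frac{3}{2}$)
$o{\left(F \right)} = \frac{2 F}{-1 + F}$
$c{\left(d,t \right)} = -3$ ($c{\left(d,t \right)} = 3 - 2 \cdot \frac{3}{2} \frac{1}{-1 + \frac{3}{2}} = 3 - 2 \cdot \frac{3}{2} \frac{1}{\frac{1}{2}} = 3 - 2 \cdot \frac{3}{2} \cdot 2 = 3 - 6 = -3$)
$\left(V{\left(c{\left(-3,-2 \right)} \right)} - 3198\right) + 1499 = \left(- 3 \left(4 - 3\right) - 3198\right) + 1499 = \left(\left(-3\right) 1 - 3198\right) + 1499 = \left(-3 - 3198\right) + 1499 = -3201 + 1499 = -1702$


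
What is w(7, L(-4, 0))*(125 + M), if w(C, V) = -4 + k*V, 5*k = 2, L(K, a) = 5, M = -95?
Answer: -60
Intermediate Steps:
k = 2/5 (k = (1/5)*2 = 2/5 ≈ 0.40000)
w(C, V) = -4 + 2*V/5
w(7, L(-4, 0))*(125 + M) = (-4 + (2/5)*5)*(125 - 95) = (-4 + 2)*30 = -2*30 = -60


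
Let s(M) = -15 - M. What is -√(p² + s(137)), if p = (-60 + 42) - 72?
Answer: -2*√1987 ≈ -89.152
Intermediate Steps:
p = -90 (p = -18 - 72 = -90)
-√(p² + s(137)) = -√((-90)² + (-15 - 1*137)) = -√(8100 + (-15 - 137)) = -√(8100 - 152) = -√7948 = -2*√1987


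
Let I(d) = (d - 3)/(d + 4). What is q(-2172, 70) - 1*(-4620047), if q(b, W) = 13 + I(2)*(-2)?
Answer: 13860181/3 ≈ 4.6201e+6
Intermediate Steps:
I(d) = (-3 + d)/(4 + d)
q(b, W) = 40/3 (q(b, W) = 13 + ((-3 + 2)/(4 + 2))*(-2) = 13 + (-1/6)*(-2) = 13 + ((1/6)*(-1))*(-2) = 13 - 1/6*(-2) = 13 + 1/3 = 40/3)
q(-2172, 70) - 1*(-4620047) = 40/3 - 1*(-4620047) = 40/3 + 4620047 = 13860181/3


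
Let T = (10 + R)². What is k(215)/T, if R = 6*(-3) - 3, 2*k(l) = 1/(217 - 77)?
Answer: 1/33880 ≈ 2.9516e-5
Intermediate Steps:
k(l) = 1/280 (k(l) = 1/(2*(217 - 77)) = (½)/140 = (½)*(1/140) = 1/280)
R = -21 (R = -18 - 3 = -21)
T = 121 (T = (10 - 21)² = (-11)² = 121)
k(215)/T = (1/280)/121 = (1/280)*(1/121) = 1/33880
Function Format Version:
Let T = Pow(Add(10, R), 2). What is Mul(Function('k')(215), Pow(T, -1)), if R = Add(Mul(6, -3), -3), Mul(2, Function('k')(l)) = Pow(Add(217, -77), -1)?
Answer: Rational(1, 33880) ≈ 2.9516e-5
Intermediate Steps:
Function('k')(l) = Rational(1, 280) (Function('k')(l) = Mul(Rational(1, 2), Pow(Add(217, -77), -1)) = Mul(Rational(1, 2), Pow(140, -1)) = Mul(Rational(1, 2), Rational(1, 140)) = Rational(1, 280))
R = -21 (R = Add(-18, -3) = -21)
T = 121 (T = Pow(Add(10, -21), 2) = Pow(-11, 2) = 121)
Mul(Function('k')(215), Pow(T, -1)) = Mul(Rational(1, 280), Pow(121, -1)) = Mul(Rational(1, 280), Rational(1, 121)) = Rational(1, 33880)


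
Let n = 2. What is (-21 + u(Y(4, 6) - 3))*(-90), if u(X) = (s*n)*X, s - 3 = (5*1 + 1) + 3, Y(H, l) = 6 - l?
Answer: 8370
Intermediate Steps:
s = 12 (s = 3 + ((5*1 + 1) + 3) = 3 + ((5 + 1) + 3) = 3 + (6 + 3) = 3 + 9 = 12)
u(X) = 24*X (u(X) = (12*2)*X = 24*X)
(-21 + u(Y(4, 6) - 3))*(-90) = (-21 + 24*((6 - 1*6) - 3))*(-90) = (-21 + 24*((6 - 6) - 3))*(-90) = (-21 + 24*(0 - 3))*(-90) = (-21 + 24*(-3))*(-90) = (-21 - 72)*(-90) = -93*(-90) = 8370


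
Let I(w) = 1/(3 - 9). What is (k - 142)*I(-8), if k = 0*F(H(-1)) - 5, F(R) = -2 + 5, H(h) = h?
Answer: 49/2 ≈ 24.500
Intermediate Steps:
I(w) = -⅙ (I(w) = 1/(-6) = -⅙)
F(R) = 3
k = -5 (k = 0*3 - 5 = 0 - 5 = -5)
(k - 142)*I(-8) = (-5 - 142)*(-⅙) = -147*(-⅙) = 49/2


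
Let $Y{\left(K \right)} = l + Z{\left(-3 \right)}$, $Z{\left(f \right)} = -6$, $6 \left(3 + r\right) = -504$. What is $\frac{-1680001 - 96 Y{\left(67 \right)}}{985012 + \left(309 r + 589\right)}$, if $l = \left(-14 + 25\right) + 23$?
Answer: $- \frac{1682689}{958718} \approx -1.7551$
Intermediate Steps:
$r = -87$ ($r = -3 + \frac{1}{6} \left(-504\right) = -3 - 84 = -87$)
$l = 34$ ($l = 11 + 23 = 34$)
$Y{\left(K \right)} = 28$ ($Y{\left(K \right)} = 34 - 6 = 28$)
$\frac{-1680001 - 96 Y{\left(67 \right)}}{985012 + \left(309 r + 589\right)} = \frac{-1680001 - 2688}{985012 + \left(309 \left(-87\right) + 589\right)} = \frac{-1680001 - 2688}{985012 + \left(-26883 + 589\right)} = - \frac{1682689}{985012 - 26294} = - \frac{1682689}{958718}$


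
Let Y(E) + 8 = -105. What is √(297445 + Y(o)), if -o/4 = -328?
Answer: 14*√1517 ≈ 545.28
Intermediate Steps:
o = 1312 (o = -4*(-328) = 1312)
Y(E) = -113 (Y(E) = -8 - 105 = -113)
√(297445 + Y(o)) = √(297445 - 113) = √297332 = 14*√1517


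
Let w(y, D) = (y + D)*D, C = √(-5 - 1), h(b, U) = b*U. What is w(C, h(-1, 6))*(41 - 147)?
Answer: -3816 + 636*I*√6 ≈ -3816.0 + 1557.9*I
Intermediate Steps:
h(b, U) = U*b
C = I*√6 (C = √(-6) = I*√6 ≈ 2.4495*I)
w(y, D) = D*(D + y) (w(y, D) = (D + y)*D = D*(D + y))
w(C, h(-1, 6))*(41 - 147) = ((6*(-1))*(6*(-1) + I*√6))*(41 - 147) = -6*(-6 + I*√6)*(-106) = (36 - 6*I*√6)*(-106) = -3816 + 636*I*√6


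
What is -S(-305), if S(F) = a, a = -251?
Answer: 251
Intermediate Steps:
S(F) = -251
-S(-305) = -1*(-251) = 251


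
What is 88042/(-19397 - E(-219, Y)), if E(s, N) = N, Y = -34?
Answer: -88042/19363 ≈ -4.5469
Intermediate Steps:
88042/(-19397 - E(-219, Y)) = 88042/(-19397 - 1*(-34)) = 88042/(-19397 + 34) = 88042/(-19363) = 88042*(-1/19363) = -88042/19363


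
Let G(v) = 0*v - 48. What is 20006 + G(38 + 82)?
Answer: 19958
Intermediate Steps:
G(v) = -48 (G(v) = 0 - 48 = -48)
20006 + G(38 + 82) = 20006 - 48 = 19958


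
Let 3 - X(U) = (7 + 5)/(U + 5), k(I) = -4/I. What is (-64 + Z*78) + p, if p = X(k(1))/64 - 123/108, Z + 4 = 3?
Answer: -82529/576 ≈ -143.28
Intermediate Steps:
X(U) = 3 - 12/(5 + U) (X(U) = 3 - (7 + 5)/(U + 5) = 3 - 12/(5 + U))
Z = -1 (Z = -4 + 3 = -1)
p = -737/576 (p = (3*(1 - 4/1)/(5 - 4/1))/64 - 123/108 = (3*(1 - 4*1)/(5 - 4*1))*(1/64) - 123*1/108 = (3*(1 - 4)/(5 - 4))*(1/64) - 41/36 = (3*(-3)/1)*(1/64) - 41/36 = (3*1*(-3))*(1/64) - 41/36 = -9*1/64 - 41/36 = -9/64 - 41/36 = -737/576 ≈ -1.2795)
(-64 + Z*78) + p = (-64 - 1*78) - 737/576 = (-64 - 78) - 737/576 = -142 - 737/576 = -82529/576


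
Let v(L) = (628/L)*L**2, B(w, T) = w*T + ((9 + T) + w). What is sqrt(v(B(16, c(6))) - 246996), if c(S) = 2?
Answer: 2*I*sqrt(52486) ≈ 458.2*I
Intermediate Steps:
B(w, T) = 9 + T + w + T*w (B(w, T) = T*w + (9 + T + w) = 9 + T + w + T*w)
v(L) = 628*L
sqrt(v(B(16, c(6))) - 246996) = sqrt(628*(9 + 2 + 16 + 2*16) - 246996) = sqrt(628*(9 + 2 + 16 + 32) - 246996) = sqrt(628*59 - 246996) = sqrt(37052 - 246996) = sqrt(-209944) = 2*I*sqrt(52486)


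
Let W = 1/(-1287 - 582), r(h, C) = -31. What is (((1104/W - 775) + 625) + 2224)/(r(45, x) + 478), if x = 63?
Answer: -2061302/447 ≈ -4611.4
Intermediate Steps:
W = -1/1869 (W = 1/(-1869) = -1/1869 ≈ -0.00053505)
(((1104/W - 775) + 625) + 2224)/(r(45, x) + 478) = (((1104/(-1/1869) - 775) + 625) + 2224)/(-31 + 478) = (((1104*(-1869) - 775) + 625) + 2224)/447 = (((-2063376 - 775) + 625) + 2224)*(1/447) = ((-2064151 + 625) + 2224)*(1/447) = (-2063526 + 2224)*(1/447) = -2061302*1/447 = -2061302/447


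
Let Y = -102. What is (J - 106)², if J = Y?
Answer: 43264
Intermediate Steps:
J = -102
(J - 106)² = (-102 - 106)² = (-208)² = 43264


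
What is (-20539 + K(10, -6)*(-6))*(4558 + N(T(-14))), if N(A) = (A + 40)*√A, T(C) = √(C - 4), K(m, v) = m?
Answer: -93890242 - 20599*2^(¼)*√3*√I*(40 + 3*I*√2) ≈ -9.4963e+7 - 1.3274e+6*I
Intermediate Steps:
T(C) = √(-4 + C)
N(A) = √A*(40 + A) (N(A) = (40 + A)*√A = √A*(40 + A))
(-20539 + K(10, -6)*(-6))*(4558 + N(T(-14))) = (-20539 + 10*(-6))*(4558 + √(√(-4 - 14))*(40 + √(-4 - 14))) = (-20539 - 60)*(4558 + √(√(-18))*(40 + √(-18))) = -20599*(4558 + √(3*I*√2)*(40 + 3*I*√2)) = -20599*(4558 + (2^(¼)*√3*√I)*(40 + 3*I*√2)) = -20599*(4558 + 2^(¼)*√3*√I*(40 + 3*I*√2)) = -93890242 - 20599*2^(¼)*√3*√I*(40 + 3*I*√2)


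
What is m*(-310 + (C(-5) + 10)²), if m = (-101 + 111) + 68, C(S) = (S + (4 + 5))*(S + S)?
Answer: 46020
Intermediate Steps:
C(S) = 2*S*(9 + S) (C(S) = (S + 9)*(2*S) = (9 + S)*(2*S) = 2*S*(9 + S))
m = 78 (m = 10 + 68 = 78)
m*(-310 + (C(-5) + 10)²) = 78*(-310 + (2*(-5)*(9 - 5) + 10)²) = 78*(-310 + (2*(-5)*4 + 10)²) = 78*(-310 + (-40 + 10)²) = 78*(-310 + (-30)²) = 78*(-310 + 900) = 78*590 = 46020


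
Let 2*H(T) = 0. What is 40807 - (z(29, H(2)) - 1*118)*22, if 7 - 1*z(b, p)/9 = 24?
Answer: 46769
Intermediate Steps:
H(T) = 0 (H(T) = (1/2)*0 = 0)
z(b, p) = -153 (z(b, p) = 63 - 9*24 = 63 - 216 = -153)
40807 - (z(29, H(2)) - 1*118)*22 = 40807 - (-153 - 1*118)*22 = 40807 - (-153 - 118)*22 = 40807 - (-271)*22 = 40807 - 1*(-5962) = 40807 + 5962 = 46769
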